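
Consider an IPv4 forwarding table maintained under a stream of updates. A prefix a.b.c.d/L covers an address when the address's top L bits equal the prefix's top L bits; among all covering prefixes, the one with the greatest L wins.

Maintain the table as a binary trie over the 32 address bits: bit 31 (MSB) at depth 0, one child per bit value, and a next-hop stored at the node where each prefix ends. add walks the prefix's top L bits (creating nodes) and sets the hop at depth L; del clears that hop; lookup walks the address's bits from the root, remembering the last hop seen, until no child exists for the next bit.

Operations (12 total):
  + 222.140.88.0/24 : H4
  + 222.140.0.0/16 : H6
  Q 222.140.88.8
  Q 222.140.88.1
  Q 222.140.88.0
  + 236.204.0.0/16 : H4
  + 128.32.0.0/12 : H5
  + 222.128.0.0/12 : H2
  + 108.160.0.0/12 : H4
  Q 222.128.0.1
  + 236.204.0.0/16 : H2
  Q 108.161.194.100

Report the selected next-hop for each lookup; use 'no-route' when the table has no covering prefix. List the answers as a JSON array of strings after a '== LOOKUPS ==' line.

Process each operation:
  add 222.140.88.0/24 -> H4 at depth 24
  add 222.140.0.0/16 -> H6 at depth 16
  Q 222.140.88.8: descend 110111101000110001011000 ; hops seen [H6,H4] ; pick H4
  Q 222.140.88.1: descend 110111101000110001011000 ; hops seen [H6,H4] ; pick H4
  Q 222.140.88.0: descend 110111101000110001011000 ; hops seen [H6,H4] ; pick H4
  add 236.204.0.0/16 -> H4 at depth 16
  add 128.32.0.0/12 -> H5 at depth 12
  add 222.128.0.0/12 -> H2 at depth 12
  add 108.160.0.0/12 -> H4 at depth 12
  Q 222.128.0.1: descend 110111101000 ; hops seen [H2] ; pick H2
  add 236.204.0.0/16 -> H2 at depth 16
  Q 108.161.194.100: descend 011011001010 ; hops seen [H4] ; pick H4

== LOOKUPS ==
["H4","H4","H4","H2","H4"]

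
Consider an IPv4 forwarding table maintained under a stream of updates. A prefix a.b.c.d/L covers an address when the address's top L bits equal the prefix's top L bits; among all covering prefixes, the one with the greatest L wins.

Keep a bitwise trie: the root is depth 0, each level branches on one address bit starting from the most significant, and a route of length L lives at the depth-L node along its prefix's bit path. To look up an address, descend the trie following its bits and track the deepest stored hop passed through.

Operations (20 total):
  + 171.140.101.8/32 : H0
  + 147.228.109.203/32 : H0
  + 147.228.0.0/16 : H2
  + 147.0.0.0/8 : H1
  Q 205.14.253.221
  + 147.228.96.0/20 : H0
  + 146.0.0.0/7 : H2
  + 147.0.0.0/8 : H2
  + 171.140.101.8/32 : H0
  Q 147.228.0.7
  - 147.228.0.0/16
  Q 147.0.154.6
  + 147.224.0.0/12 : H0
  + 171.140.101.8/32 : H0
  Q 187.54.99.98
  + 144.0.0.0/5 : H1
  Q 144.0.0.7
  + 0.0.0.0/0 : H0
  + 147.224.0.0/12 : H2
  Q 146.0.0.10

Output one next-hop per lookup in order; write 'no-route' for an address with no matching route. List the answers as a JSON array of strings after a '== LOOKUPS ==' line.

Process each operation:
  add 171.140.101.8/32 -> H0 at depth 32
  add 147.228.109.203/32 -> H0 at depth 32
  add 147.228.0.0/16 -> H2 at depth 16
  add 147.0.0.0/8 -> H1 at depth 8
  lookup 205.14.253.221: bits 1 walk d0:-→d1:- -> no-route
  add 147.228.96.0/20 -> H0 at depth 20
  add 146.0.0.0/7 -> H2 at depth 7
  add 147.0.0.0/8 -> H2 at depth 8
  add 171.140.101.8/32 -> H0 at depth 32
  lookup 147.228.0.7: bits 10010011111001000 walk d0:-→d1:-→d2:-→d3:-→d4:-→d5:-→d6:-→d7:H2→d8:H2→d9:-→d10:-→d11:-→d12:-→d13:-→d14:-→d15:-→d16:H2→d17:- -> H2
  del 147.228.0.0/16 (clear depth 16)
  lookup 147.0.154.6: bits 10010011 walk d0:-→d1:-→d2:-→d3:-→d4:-→d5:-→d6:-→d7:H2→d8:H2 -> H2
  add 147.224.0.0/12 -> H0 at depth 12
  add 171.140.101.8/32 -> H0 at depth 32
  lookup 187.54.99.98: bits 101 walk d0:-→d1:-→d2:-→d3:- -> no-route
  add 144.0.0.0/5 -> H1 at depth 5
  lookup 144.0.0.7: bits 100100 walk d0:-→d1:-→d2:-→d3:-→d4:-→d5:H1→d6:- -> H1
  add 0.0.0.0/0 -> H0 at depth 0
  add 147.224.0.0/12 -> H2 at depth 12
  lookup 146.0.0.10: bits 1001001 walk d0:H0→d1:-→d2:-→d3:-→d4:-→d5:H1→d6:-→d7:H2 -> H2

== LOOKUPS ==
["no-route","H2","H2","no-route","H1","H2"]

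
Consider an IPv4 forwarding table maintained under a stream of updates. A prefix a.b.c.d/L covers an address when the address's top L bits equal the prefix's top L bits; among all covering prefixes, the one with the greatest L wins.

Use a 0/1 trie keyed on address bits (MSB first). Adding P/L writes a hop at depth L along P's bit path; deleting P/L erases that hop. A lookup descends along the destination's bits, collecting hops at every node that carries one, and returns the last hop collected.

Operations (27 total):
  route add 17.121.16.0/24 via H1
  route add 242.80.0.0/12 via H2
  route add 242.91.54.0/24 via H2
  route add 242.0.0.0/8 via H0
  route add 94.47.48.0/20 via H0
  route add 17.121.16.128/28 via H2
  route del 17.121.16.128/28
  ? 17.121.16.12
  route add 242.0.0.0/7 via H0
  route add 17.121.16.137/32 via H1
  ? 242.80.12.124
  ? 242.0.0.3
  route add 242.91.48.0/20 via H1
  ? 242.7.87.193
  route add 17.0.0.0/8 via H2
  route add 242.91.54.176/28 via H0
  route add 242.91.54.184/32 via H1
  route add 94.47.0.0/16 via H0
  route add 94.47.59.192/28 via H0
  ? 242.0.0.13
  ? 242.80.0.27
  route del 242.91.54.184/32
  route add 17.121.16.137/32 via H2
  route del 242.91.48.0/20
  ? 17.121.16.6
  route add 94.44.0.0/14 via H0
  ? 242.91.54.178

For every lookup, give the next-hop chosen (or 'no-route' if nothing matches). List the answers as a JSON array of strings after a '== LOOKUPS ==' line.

Process each operation:
  + 17.121.16.0/24 (H1) depth=24
  + 242.80.0.0/12 (H2) depth=12
  + 242.91.54.0/24 (H2) depth=24
  + 242.0.0.0/8 (H0) depth=8
  + 94.47.48.0/20 (H0) depth=20
  + 17.121.16.128/28 (H2) depth=28
  - 17.121.16.128/28 clear@28
  lookup 17.121.16.12: bits 000100010111100100010000 walk d0:-→d1:-→d2:-→d3:-→d4:-→d5:-→d6:-→d7:-→d8:-→d9:-→d10:-→d11:-→d12:-→d13:-→d14:-→d15:-→d16:-→d17:-→d18:-→d19:-→d20:-→d21:-→d22:-→d23:-→d24:H1 -> H1
  + 242.0.0.0/7 (H0) depth=7
  + 17.121.16.137/32 (H1) depth=32
  lookup 242.80.12.124: bits 111100100101 walk d0:-→d1:-→d2:-→d3:-→d4:-→d5:-→d6:-→d7:H0→d8:H0→d9:-→d10:-→d11:-→d12:H2 -> H2
  lookup 242.0.0.3: bits 111100100 walk d0:-→d1:-→d2:-→d3:-→d4:-→d5:-→d6:-→d7:H0→d8:H0→d9:- -> H0
  + 242.91.48.0/20 (H1) depth=20
  lookup 242.7.87.193: bits 111100100 walk d0:-→d1:-→d2:-→d3:-→d4:-→d5:-→d6:-→d7:H0→d8:H0→d9:- -> H0
  + 17.0.0.0/8 (H2) depth=8
  + 242.91.54.176/28 (H0) depth=28
  + 242.91.54.184/32 (H1) depth=32
  + 94.47.0.0/16 (H0) depth=16
  + 94.47.59.192/28 (H0) depth=28
  lookup 242.0.0.13: bits 111100100 walk d0:-→d1:-→d2:-→d3:-→d4:-→d5:-→d6:-→d7:H0→d8:H0→d9:- -> H0
  lookup 242.80.0.27: bits 111100100101 walk d0:-→d1:-→d2:-→d3:-→d4:-→d5:-→d6:-→d7:H0→d8:H0→d9:-→d10:-→d11:-→d12:H2 -> H2
  - 242.91.54.184/32 clear@32
  + 17.121.16.137/32 (H2) depth=32
  - 242.91.48.0/20 clear@20
  lookup 17.121.16.6: bits 000100010111100100010000 walk d0:-→d1:-→d2:-→d3:-→d4:-→d5:-→d6:-→d7:-→d8:H2→d9:-→d10:-→d11:-→d12:-→d13:-→d14:-→d15:-→d16:-→d17:-→d18:-→d19:-→d20:-→d21:-→d22:-→d23:-→d24:H1 -> H1
  + 94.44.0.0/14 (H0) depth=14
  lookup 242.91.54.178: bits 1111001001011011001101101011 walk d0:-→d1:-→d2:-→d3:-→d4:-→d5:-→d6:-→d7:H0→d8:H0→d9:-→d10:-→d11:-→d12:H2→d13:-→d14:-→d15:-→d16:-→d17:-→d18:-→d19:-→d20:-→d21:-→d22:-→d23:-→d24:H2→d25:-→d26:-→d27:-→d28:H0 -> H0

== LOOKUPS ==
["H1","H2","H0","H0","H0","H2","H1","H0"]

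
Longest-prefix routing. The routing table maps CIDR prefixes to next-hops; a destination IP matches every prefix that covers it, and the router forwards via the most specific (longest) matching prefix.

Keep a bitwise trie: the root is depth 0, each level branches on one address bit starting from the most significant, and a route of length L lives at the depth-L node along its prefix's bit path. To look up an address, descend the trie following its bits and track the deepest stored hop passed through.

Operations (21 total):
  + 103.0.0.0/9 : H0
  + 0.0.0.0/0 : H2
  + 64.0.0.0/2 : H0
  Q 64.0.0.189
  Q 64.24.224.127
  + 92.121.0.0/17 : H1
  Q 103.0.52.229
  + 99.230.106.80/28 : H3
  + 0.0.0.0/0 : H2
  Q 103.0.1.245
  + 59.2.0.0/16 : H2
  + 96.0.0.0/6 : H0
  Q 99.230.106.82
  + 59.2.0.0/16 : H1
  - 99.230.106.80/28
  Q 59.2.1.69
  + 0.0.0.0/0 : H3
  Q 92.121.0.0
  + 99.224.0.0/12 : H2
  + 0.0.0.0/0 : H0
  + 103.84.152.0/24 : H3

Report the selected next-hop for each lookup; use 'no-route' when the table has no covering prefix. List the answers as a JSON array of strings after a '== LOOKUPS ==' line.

Process each operation:
  add 103.0.0.0/9 -> H0 at depth 9
  add 0.0.0.0/0 -> H2 at depth 0
  add 64.0.0.0/2 -> H0 at depth 2
  Q 64.0.0.189: descend 01 ; hops seen [H2,H0] ; pick H0
  Q 64.24.224.127: descend 01 ; hops seen [H2,H0] ; pick H0
  add 92.121.0.0/17 -> H1 at depth 17
  Q 103.0.52.229: descend 011001110 ; hops seen [H2,H0,H0] ; pick H0
  add 99.230.106.80/28 -> H3 at depth 28
  add 0.0.0.0/0 -> H2 at depth 0
  Q 103.0.1.245: descend 011001110 ; hops seen [H2,H0,H0] ; pick H0
  add 59.2.0.0/16 -> H2 at depth 16
  add 96.0.0.0/6 -> H0 at depth 6
  Q 99.230.106.82: descend 0110001111100110011010100101 ; hops seen [H2,H0,H0,H3] ; pick H3
  add 59.2.0.0/16 -> H1 at depth 16
  - 99.230.106.80/28 clear@28
  Q 59.2.1.69: descend 0011101100000010 ; hops seen [H2,H1] ; pick H1
  add 0.0.0.0/0 -> H3 at depth 0
  Q 92.121.0.0: descend 01011100011110010 ; hops seen [H3,H0,H1] ; pick H1
  add 99.224.0.0/12 -> H2 at depth 12
  add 0.0.0.0/0 -> H0 at depth 0
  add 103.84.152.0/24 -> H3 at depth 24

== LOOKUPS ==
["H0","H0","H0","H0","H3","H1","H1"]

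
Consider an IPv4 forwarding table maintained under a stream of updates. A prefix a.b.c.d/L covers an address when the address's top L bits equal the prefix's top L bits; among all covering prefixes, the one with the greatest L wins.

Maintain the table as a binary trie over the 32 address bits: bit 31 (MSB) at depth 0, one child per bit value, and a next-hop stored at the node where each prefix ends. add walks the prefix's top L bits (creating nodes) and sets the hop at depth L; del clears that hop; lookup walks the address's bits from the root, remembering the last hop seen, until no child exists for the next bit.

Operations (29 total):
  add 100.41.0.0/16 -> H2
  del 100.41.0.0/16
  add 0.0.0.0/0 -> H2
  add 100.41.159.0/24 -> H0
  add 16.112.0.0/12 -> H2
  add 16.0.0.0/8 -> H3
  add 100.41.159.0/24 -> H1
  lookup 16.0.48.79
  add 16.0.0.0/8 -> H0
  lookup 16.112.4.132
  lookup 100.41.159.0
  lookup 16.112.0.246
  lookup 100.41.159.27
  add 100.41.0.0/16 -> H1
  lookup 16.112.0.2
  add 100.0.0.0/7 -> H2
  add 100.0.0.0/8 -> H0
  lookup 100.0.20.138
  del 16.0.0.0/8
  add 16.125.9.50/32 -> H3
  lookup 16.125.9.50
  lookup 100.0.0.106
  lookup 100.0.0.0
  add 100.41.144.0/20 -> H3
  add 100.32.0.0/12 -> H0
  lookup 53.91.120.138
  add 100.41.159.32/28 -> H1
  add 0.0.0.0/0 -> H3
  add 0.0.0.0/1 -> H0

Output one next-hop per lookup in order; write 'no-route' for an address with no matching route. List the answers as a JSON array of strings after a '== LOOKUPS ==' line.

Process each operation:
  + 100.41.0.0/16 (H2) depth=16
  - 100.41.0.0/16 clear@16
  + 0.0.0.0/0 (H2) depth=0
  + 100.41.159.0/24 (H0) depth=24
  + 16.112.0.0/12 (H2) depth=12
  + 16.0.0.0/8 (H3) depth=8
  + 100.41.159.0/24 (H1) depth=24
  Q 16.0.48.79: descend 000100000 ; hops seen [H2,H3] ; pick H3
  + 16.0.0.0/8 (H0) depth=8
  Q 16.112.4.132: descend 000100000111 ; hops seen [H2,H0,H2] ; pick H2
  Q 100.41.159.0: descend 011001000010100110011111 ; hops seen [H2,H1] ; pick H1
  Q 16.112.0.246: descend 000100000111 ; hops seen [H2,H0,H2] ; pick H2
  Q 100.41.159.27: descend 011001000010100110011111 ; hops seen [H2,H1] ; pick H1
  + 100.41.0.0/16 (H1) depth=16
  Q 16.112.0.2: descend 000100000111 ; hops seen [H2,H0,H2] ; pick H2
  + 100.0.0.0/7 (H2) depth=7
  + 100.0.0.0/8 (H0) depth=8
  Q 100.0.20.138: descend 0110010000 ; hops seen [H2,H2,H0] ; pick H0
  - 16.0.0.0/8 clear@8
  + 16.125.9.50/32 (H3) depth=32
  Q 16.125.9.50: descend 00010000011111010000100100110010 ; hops seen [H2,H2,H3] ; pick H3
  Q 100.0.0.106: descend 0110010000 ; hops seen [H2,H2,H0] ; pick H0
  Q 100.0.0.0: descend 0110010000 ; hops seen [H2,H2,H0] ; pick H0
  + 100.41.144.0/20 (H3) depth=20
  + 100.32.0.0/12 (H0) depth=12
  Q 53.91.120.138: descend 00 ; hops seen [H2] ; pick H2
  + 100.41.159.32/28 (H1) depth=28
  + 0.0.0.0/0 (H3) depth=0
  + 0.0.0.0/1 (H0) depth=1

== LOOKUPS ==
["H3","H2","H1","H2","H1","H2","H0","H3","H0","H0","H2"]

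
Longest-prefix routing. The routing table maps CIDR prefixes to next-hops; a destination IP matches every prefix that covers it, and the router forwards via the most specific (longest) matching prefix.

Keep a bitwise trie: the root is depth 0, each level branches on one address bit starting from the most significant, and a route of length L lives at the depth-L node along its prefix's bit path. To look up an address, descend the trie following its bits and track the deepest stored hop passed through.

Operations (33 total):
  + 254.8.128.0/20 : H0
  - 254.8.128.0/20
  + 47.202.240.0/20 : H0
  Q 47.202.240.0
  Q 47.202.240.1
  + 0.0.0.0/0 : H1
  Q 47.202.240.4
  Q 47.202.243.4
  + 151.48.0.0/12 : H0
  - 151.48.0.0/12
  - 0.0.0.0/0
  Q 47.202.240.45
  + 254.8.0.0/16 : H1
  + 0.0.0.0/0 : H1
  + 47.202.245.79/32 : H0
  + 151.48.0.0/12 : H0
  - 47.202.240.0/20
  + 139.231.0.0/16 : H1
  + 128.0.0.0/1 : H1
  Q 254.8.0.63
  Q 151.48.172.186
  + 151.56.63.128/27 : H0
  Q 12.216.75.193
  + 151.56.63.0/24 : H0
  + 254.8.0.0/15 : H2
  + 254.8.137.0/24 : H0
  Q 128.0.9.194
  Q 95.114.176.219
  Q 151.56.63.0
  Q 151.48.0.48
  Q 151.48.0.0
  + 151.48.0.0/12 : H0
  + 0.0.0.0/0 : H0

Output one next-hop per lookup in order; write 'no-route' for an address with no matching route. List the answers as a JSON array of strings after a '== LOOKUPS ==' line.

Apply in order:
  add 254.8.128.0/20 -> H0 at depth 20
  - 254.8.128.0/20 clear@20
  add 47.202.240.0/20 -> H0 at depth 20
  ? 47.202.240.0  path d0:-→d1:-→d2:-→d3:-→d4:-→d5:-→d6:-→d7:-→d8:-→d9:-→d10:-→d11:-→d12:-→d13:-→d14:-→d15:-→d16:-→d17:-→d18:-→d19:-→d20:H0  best=H0
  ? 47.202.240.1  path d0:-→d1:-→d2:-→d3:-→d4:-→d5:-→d6:-→d7:-→d8:-→d9:-→d10:-→d11:-→d12:-→d13:-→d14:-→d15:-→d16:-→d17:-→d18:-→d19:-→d20:H0  best=H0
  add 0.0.0.0/0 -> H1 at depth 0
  ? 47.202.240.4  path d0:H1→d1:-→d2:-→d3:-→d4:-→d5:-→d6:-→d7:-→d8:-→d9:-→d10:-→d11:-→d12:-→d13:-→d14:-→d15:-→d16:-→d17:-→d18:-→d19:-→d20:H0  best=H0
  ? 47.202.243.4  path d0:H1→d1:-→d2:-→d3:-→d4:-→d5:-→d6:-→d7:-→d8:-→d9:-→d10:-→d11:-→d12:-→d13:-→d14:-→d15:-→d16:-→d17:-→d18:-→d19:-→d20:H0  best=H0
  add 151.48.0.0/12 -> H0 at depth 12
  - 151.48.0.0/12 clear@12
  - 0.0.0.0/0 clear@0
  ? 47.202.240.45  path d0:-→d1:-→d2:-→d3:-→d4:-→d5:-→d6:-→d7:-→d8:-→d9:-→d10:-→d11:-→d12:-→d13:-→d14:-→d15:-→d16:-→d17:-→d18:-→d19:-→d20:H0  best=H0
  add 254.8.0.0/16 -> H1 at depth 16
  add 0.0.0.0/0 -> H1 at depth 0
  add 47.202.245.79/32 -> H0 at depth 32
  add 151.48.0.0/12 -> H0 at depth 12
  - 47.202.240.0/20 clear@20
  add 139.231.0.0/16 -> H1 at depth 16
  add 128.0.0.0/1 -> H1 at depth 1
  ? 254.8.0.63  path d0:H1→d1:H1→d2:-→d3:-→d4:-→d5:-→d6:-→d7:-→d8:-→d9:-→d10:-→d11:-→d12:-→d13:-→d14:-→d15:-→d16:H1  best=H1
  ? 151.48.172.186  path d0:H1→d1:H1→d2:-→d3:-→d4:-→d5:-→d6:-→d7:-→d8:-→d9:-→d10:-→d11:-→d12:H0  best=H0
  add 151.56.63.128/27 -> H0 at depth 27
  ? 12.216.75.193  path d0:H1→d1:-→d2:-  best=H1
  add 151.56.63.0/24 -> H0 at depth 24
  add 254.8.0.0/15 -> H2 at depth 15
  add 254.8.137.0/24 -> H0 at depth 24
  ? 128.0.9.194  path d0:H1→d1:H1→d2:-→d3:-→d4:-  best=H1
  ? 95.114.176.219  path d0:H1→d1:-  best=H1
  ? 151.56.63.0  path d0:H1→d1:H1→d2:-→d3:-→d4:-→d5:-→d6:-→d7:-→d8:-→d9:-→d10:-→d11:-→d12:H0→d13:-→d14:-→d15:-→d16:-→d17:-→d18:-→d19:-→d20:-→d21:-→d22:-→d23:-→d24:H0  best=H0
  ? 151.48.0.48  path d0:H1→d1:H1→d2:-→d3:-→d4:-→d5:-→d6:-→d7:-→d8:-→d9:-→d10:-→d11:-→d12:H0  best=H0
  ? 151.48.0.0  path d0:H1→d1:H1→d2:-→d3:-→d4:-→d5:-→d6:-→d7:-→d8:-→d9:-→d10:-→d11:-→d12:H0  best=H0
  add 151.48.0.0/12 -> H0 at depth 12
  add 0.0.0.0/0 -> H0 at depth 0

== LOOKUPS ==
["H0","H0","H0","H0","H0","H1","H0","H1","H1","H1","H0","H0","H0"]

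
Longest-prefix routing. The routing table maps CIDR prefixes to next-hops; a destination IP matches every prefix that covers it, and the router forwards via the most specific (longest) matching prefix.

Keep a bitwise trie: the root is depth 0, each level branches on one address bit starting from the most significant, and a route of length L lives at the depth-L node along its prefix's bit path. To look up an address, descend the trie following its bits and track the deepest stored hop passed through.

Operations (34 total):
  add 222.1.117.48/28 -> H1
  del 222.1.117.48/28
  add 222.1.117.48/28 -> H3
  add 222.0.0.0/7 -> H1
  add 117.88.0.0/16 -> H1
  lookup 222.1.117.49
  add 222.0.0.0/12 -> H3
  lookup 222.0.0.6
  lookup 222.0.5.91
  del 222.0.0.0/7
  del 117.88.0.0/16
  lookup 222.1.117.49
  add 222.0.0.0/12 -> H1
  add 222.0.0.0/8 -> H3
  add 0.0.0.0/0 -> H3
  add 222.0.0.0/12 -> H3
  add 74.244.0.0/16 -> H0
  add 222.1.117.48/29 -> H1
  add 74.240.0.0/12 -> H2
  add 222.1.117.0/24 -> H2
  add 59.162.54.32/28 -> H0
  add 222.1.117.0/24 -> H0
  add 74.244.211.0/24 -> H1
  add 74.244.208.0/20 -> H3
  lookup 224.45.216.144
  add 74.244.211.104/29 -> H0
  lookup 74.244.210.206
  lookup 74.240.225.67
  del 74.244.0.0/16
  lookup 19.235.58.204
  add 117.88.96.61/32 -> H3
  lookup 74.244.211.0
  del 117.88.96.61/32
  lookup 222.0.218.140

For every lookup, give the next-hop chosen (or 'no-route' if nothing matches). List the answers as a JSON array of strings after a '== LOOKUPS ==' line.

Trace:
  + 222.1.117.48/28 (H1) depth=28
  del 222.1.117.48/28 (clear depth 28)
  + 222.1.117.48/28 (H3) depth=28
  + 222.0.0.0/7 (H1) depth=7
  + 117.88.0.0/16 (H1) depth=16
  lookup 222.1.117.49: bits 1101111000000001011101010011 walk d0:-→d1:-→d2:-→d3:-→d4:-→d5:-→d6:-→d7:H1→d8:-→d9:-→d10:-→d11:-→d12:-→d13:-→d14:-→d15:-→d16:-→d17:-→d18:-→d19:-→d20:-→d21:-→d22:-→d23:-→d24:-→d25:-→d26:-→d27:-→d28:H3 -> H3
  + 222.0.0.0/12 (H3) depth=12
  lookup 222.0.0.6: bits 110111100000000 walk d0:-→d1:-→d2:-→d3:-→d4:-→d5:-→d6:-→d7:H1→d8:-→d9:-→d10:-→d11:-→d12:H3→d13:-→d14:-→d15:- -> H3
  lookup 222.0.5.91: bits 110111100000000 walk d0:-→d1:-→d2:-→d3:-→d4:-→d5:-→d6:-→d7:H1→d8:-→d9:-→d10:-→d11:-→d12:H3→d13:-→d14:-→d15:- -> H3
  del 222.0.0.0/7 (clear depth 7)
  del 117.88.0.0/16 (clear depth 16)
  lookup 222.1.117.49: bits 1101111000000001011101010011 walk d0:-→d1:-→d2:-→d3:-→d4:-→d5:-→d6:-→d7:-→d8:-→d9:-→d10:-→d11:-→d12:H3→d13:-→d14:-→d15:-→d16:-→d17:-→d18:-→d19:-→d20:-→d21:-→d22:-→d23:-→d24:-→d25:-→d26:-→d27:-→d28:H3 -> H3
  + 222.0.0.0/12 (H1) depth=12
  + 222.0.0.0/8 (H3) depth=8
  + 0.0.0.0/0 (H3) depth=0
  + 222.0.0.0/12 (H3) depth=12
  + 74.244.0.0/16 (H0) depth=16
  + 222.1.117.48/29 (H1) depth=29
  + 74.240.0.0/12 (H2) depth=12
  + 222.1.117.0/24 (H2) depth=24
  + 59.162.54.32/28 (H0) depth=28
  + 222.1.117.0/24 (H0) depth=24
  + 74.244.211.0/24 (H1) depth=24
  + 74.244.208.0/20 (H3) depth=20
  lookup 224.45.216.144: bits 11 walk d0:H3→d1:-→d2:- -> H3
  + 74.244.211.104/29 (H0) depth=29
  lookup 74.244.210.206: bits 01001010111101001101001 walk d0:H3→d1:-→d2:-→d3:-→d4:-→d5:-→d6:-→d7:-→d8:-→d9:-→d10:-→d11:-→d12:H2→d13:-→d14:-→d15:-→d16:H0→d17:-→d18:-→d19:-→d20:H3→d21:-→d22:-→d23:- -> H3
  lookup 74.240.225.67: bits 0100101011110 walk d0:H3→d1:-→d2:-→d3:-→d4:-→d5:-→d6:-→d7:-→d8:-→d9:-→d10:-→d11:-→d12:H2→d13:- -> H2
  del 74.244.0.0/16 (clear depth 16)
  lookup 19.235.58.204: bits 00 walk d0:H3→d1:-→d2:- -> H3
  + 117.88.96.61/32 (H3) depth=32
  lookup 74.244.211.0: bits 0100101011110100110100110 walk d0:H3→d1:-→d2:-→d3:-→d4:-→d5:-→d6:-→d7:-→d8:-→d9:-→d10:-→d11:-→d12:H2→d13:-→d14:-→d15:-→d16:-→d17:-→d18:-→d19:-→d20:H3→d21:-→d22:-→d23:-→d24:H1→d25:- -> H1
  del 117.88.96.61/32 (clear depth 32)
  lookup 222.0.218.140: bits 110111100000000 walk d0:H3→d1:-→d2:-→d3:-→d4:-→d5:-→d6:-→d7:-→d8:H3→d9:-→d10:-→d11:-→d12:H3→d13:-→d14:-→d15:- -> H3

== LOOKUPS ==
["H3","H3","H3","H3","H3","H3","H2","H3","H1","H3"]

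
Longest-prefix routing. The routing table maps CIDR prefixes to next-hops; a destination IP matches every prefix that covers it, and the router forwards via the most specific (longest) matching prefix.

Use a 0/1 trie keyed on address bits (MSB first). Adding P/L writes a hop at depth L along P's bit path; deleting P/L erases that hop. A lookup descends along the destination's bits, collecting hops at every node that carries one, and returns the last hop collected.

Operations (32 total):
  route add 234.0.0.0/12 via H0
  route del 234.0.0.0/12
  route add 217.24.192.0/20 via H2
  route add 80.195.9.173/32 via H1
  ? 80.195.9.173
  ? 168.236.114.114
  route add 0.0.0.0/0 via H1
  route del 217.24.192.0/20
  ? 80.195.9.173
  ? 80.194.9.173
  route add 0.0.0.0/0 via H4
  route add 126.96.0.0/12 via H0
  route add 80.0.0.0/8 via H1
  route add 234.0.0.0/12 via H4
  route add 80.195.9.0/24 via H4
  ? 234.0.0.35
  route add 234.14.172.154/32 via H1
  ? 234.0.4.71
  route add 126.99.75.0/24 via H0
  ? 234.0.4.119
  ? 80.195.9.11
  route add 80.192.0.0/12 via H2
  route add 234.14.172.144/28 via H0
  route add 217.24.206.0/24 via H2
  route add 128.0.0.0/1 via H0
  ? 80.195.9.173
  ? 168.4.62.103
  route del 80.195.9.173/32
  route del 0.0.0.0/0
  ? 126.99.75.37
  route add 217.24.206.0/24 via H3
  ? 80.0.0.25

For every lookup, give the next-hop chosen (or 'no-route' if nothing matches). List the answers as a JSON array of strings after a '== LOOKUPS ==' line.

Trace:
  add 234.0.0.0/12 -> H0 at depth 12
  del 234.0.0.0/12 (clear depth 12)
  add 217.24.192.0/20 -> H2 at depth 20
  add 80.195.9.173/32 -> H1 at depth 32
  ? 80.195.9.173  path d0:-→d1:-→d2:-→d3:-→d4:-→d5:-→d6:-→d7:-→d8:-→d9:-→d10:-→d11:-→d12:-→d13:-→d14:-→d15:-→d16:-→d17:-→d18:-→d19:-→d20:-→d21:-→d22:-→d23:-→d24:-→d25:-→d26:-→d27:-→d28:-→d29:-→d30:-→d31:-→d32:H1  best=H1
  ? 168.236.114.114  path d0:-→d1:-  best=no-route
  add 0.0.0.0/0 -> H1 at depth 0
  del 217.24.192.0/20 (clear depth 20)
  ? 80.195.9.173  path d0:H1→d1:-→d2:-→d3:-→d4:-→d5:-→d6:-→d7:-→d8:-→d9:-→d10:-→d11:-→d12:-→d13:-→d14:-→d15:-→d16:-→d17:-→d18:-→d19:-→d20:-→d21:-→d22:-→d23:-→d24:-→d25:-→d26:-→d27:-→d28:-→d29:-→d30:-→d31:-→d32:H1  best=H1
  ? 80.194.9.173  path d0:H1→d1:-→d2:-→d3:-→d4:-→d5:-→d6:-→d7:-→d8:-→d9:-→d10:-→d11:-→d12:-→d13:-→d14:-→d15:-  best=H1
  add 0.0.0.0/0 -> H4 at depth 0
  add 126.96.0.0/12 -> H0 at depth 12
  add 80.0.0.0/8 -> H1 at depth 8
  add 234.0.0.0/12 -> H4 at depth 12
  add 80.195.9.0/24 -> H4 at depth 24
  ? 234.0.0.35  path d0:H4→d1:-→d2:-→d3:-→d4:-→d5:-→d6:-→d7:-→d8:-→d9:-→d10:-→d11:-→d12:H4  best=H4
  add 234.14.172.154/32 -> H1 at depth 32
  ? 234.0.4.71  path d0:H4→d1:-→d2:-→d3:-→d4:-→d5:-→d6:-→d7:-→d8:-→d9:-→d10:-→d11:-→d12:H4  best=H4
  add 126.99.75.0/24 -> H0 at depth 24
  ? 234.0.4.119  path d0:H4→d1:-→d2:-→d3:-→d4:-→d5:-→d6:-→d7:-→d8:-→d9:-→d10:-→d11:-→d12:H4  best=H4
  ? 80.195.9.11  path d0:H4→d1:-→d2:-→d3:-→d4:-→d5:-→d6:-→d7:-→d8:H1→d9:-→d10:-→d11:-→d12:-→d13:-→d14:-→d15:-→d16:-→d17:-→d18:-→d19:-→d20:-→d21:-→d22:-→d23:-→d24:H4  best=H4
  add 80.192.0.0/12 -> H2 at depth 12
  add 234.14.172.144/28 -> H0 at depth 28
  add 217.24.206.0/24 -> H2 at depth 24
  add 128.0.0.0/1 -> H0 at depth 1
  ? 80.195.9.173  path d0:H4→d1:-→d2:-→d3:-→d4:-→d5:-→d6:-→d7:-→d8:H1→d9:-→d10:-→d11:-→d12:H2→d13:-→d14:-→d15:-→d16:-→d17:-→d18:-→d19:-→d20:-→d21:-→d22:-→d23:-→d24:H4→d25:-→d26:-→d27:-→d28:-→d29:-→d30:-→d31:-→d32:H1  best=H1
  ? 168.4.62.103  path d0:H4→d1:H0  best=H0
  del 80.195.9.173/32 (clear depth 32)
  del 0.0.0.0/0 (clear depth 0)
  ? 126.99.75.37  path d0:-→d1:-→d2:-→d3:-→d4:-→d5:-→d6:-→d7:-→d8:-→d9:-→d10:-→d11:-→d12:H0→d13:-→d14:-→d15:-→d16:-→d17:-→d18:-→d19:-→d20:-→d21:-→d22:-→d23:-→d24:H0  best=H0
  add 217.24.206.0/24 -> H3 at depth 24
  ? 80.0.0.25  path d0:-→d1:-→d2:-→d3:-→d4:-→d5:-→d6:-→d7:-→d8:H1  best=H1

== LOOKUPS ==
["H1","no-route","H1","H1","H4","H4","H4","H4","H1","H0","H0","H1"]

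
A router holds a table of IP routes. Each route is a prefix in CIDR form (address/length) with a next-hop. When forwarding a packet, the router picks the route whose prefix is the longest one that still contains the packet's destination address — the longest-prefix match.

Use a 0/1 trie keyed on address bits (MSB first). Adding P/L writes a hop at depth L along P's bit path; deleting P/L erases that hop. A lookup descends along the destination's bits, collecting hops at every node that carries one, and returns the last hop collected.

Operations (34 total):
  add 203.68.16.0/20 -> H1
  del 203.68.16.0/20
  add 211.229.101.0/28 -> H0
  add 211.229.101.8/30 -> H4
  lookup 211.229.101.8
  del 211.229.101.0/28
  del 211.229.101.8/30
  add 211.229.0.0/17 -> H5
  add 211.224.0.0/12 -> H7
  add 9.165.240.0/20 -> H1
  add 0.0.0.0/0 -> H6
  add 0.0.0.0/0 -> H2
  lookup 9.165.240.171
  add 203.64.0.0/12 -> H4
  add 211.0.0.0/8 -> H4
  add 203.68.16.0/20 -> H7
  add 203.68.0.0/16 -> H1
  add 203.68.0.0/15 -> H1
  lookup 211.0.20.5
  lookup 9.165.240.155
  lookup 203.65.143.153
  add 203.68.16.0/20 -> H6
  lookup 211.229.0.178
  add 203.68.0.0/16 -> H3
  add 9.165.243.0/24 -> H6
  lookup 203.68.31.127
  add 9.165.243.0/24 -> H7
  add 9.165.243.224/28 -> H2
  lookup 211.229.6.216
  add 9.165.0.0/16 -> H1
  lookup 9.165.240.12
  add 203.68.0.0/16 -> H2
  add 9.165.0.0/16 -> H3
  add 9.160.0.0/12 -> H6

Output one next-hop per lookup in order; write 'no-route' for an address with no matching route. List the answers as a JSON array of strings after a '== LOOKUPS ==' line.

Trace:
  + 203.68.16.0/20 (H1) depth=20
  - 203.68.16.0/20 clear@20
  + 211.229.101.0/28 (H0) depth=28
  + 211.229.101.8/30 (H4) depth=30
  Q 211.229.101.8: descend 110100111110010101100101000010 ; hops seen [H0,H4] ; pick H4
  - 211.229.101.0/28 clear@28
  - 211.229.101.8/30 clear@30
  + 211.229.0.0/17 (H5) depth=17
  + 211.224.0.0/12 (H7) depth=12
  + 9.165.240.0/20 (H1) depth=20
  + 0.0.0.0/0 (H6) depth=0
  + 0.0.0.0/0 (H2) depth=0
  Q 9.165.240.171: descend 00001001101001011111 ; hops seen [H2,H1] ; pick H1
  + 203.64.0.0/12 (H4) depth=12
  + 211.0.0.0/8 (H4) depth=8
  + 203.68.16.0/20 (H7) depth=20
  + 203.68.0.0/16 (H1) depth=16
  + 203.68.0.0/15 (H1) depth=15
  Q 211.0.20.5: descend 11010011 ; hops seen [H2,H4] ; pick H4
  Q 9.165.240.155: descend 00001001101001011111 ; hops seen [H2,H1] ; pick H1
  Q 203.65.143.153: descend 1100101101000 ; hops seen [H2,H4] ; pick H4
  + 203.68.16.0/20 (H6) depth=20
  Q 211.229.0.178: descend 11010011111001010 ; hops seen [H2,H4,H7,H5] ; pick H5
  + 203.68.0.0/16 (H3) depth=16
  + 9.165.243.0/24 (H6) depth=24
  Q 203.68.31.127: descend 11001011010001000001 ; hops seen [H2,H4,H1,H3,H6] ; pick H6
  + 9.165.243.0/24 (H7) depth=24
  + 9.165.243.224/28 (H2) depth=28
  Q 211.229.6.216: descend 11010011111001010 ; hops seen [H2,H4,H7,H5] ; pick H5
  + 9.165.0.0/16 (H1) depth=16
  Q 9.165.240.12: descend 0000100110100101111100 ; hops seen [H2,H1,H1] ; pick H1
  + 203.68.0.0/16 (H2) depth=16
  + 9.165.0.0/16 (H3) depth=16
  + 9.160.0.0/12 (H6) depth=12

== LOOKUPS ==
["H4","H1","H4","H1","H4","H5","H6","H5","H1"]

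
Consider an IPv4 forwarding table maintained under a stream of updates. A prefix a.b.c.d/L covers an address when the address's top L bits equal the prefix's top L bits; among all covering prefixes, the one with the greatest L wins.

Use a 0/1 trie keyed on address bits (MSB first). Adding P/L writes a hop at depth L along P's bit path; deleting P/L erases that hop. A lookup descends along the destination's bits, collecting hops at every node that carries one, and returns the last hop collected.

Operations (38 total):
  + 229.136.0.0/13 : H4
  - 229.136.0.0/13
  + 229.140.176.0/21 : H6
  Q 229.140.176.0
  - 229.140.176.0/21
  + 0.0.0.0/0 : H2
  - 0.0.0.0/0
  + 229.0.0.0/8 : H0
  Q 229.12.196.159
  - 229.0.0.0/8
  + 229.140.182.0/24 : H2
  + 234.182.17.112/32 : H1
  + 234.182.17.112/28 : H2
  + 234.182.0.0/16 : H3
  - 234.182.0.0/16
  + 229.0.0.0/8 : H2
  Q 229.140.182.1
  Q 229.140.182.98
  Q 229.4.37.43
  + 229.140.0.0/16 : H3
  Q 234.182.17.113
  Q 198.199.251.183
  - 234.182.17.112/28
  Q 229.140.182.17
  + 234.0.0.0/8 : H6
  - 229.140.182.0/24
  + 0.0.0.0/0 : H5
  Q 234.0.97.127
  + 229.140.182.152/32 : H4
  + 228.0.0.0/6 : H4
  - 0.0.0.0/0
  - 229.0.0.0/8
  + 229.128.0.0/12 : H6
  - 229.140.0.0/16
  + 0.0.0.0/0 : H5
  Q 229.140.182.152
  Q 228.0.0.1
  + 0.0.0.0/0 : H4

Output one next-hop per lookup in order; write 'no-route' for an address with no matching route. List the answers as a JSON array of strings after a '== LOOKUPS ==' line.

Process each operation:
  + 229.136.0.0/13 (H4) depth=13
  - 229.136.0.0/13 clear@13
  + 229.140.176.0/21 (H6) depth=21
  Q 229.140.176.0: descend 111001011000110010110 ; hops seen [H6] ; pick H6
  - 229.140.176.0/21 clear@21
  + 0.0.0.0/0 (H2) depth=0
  - 0.0.0.0/0 clear@0
  + 229.0.0.0/8 (H0) depth=8
  Q 229.12.196.159: descend 11100101 ; hops seen [H0] ; pick H0
  - 229.0.0.0/8 clear@8
  + 229.140.182.0/24 (H2) depth=24
  + 234.182.17.112/32 (H1) depth=32
  + 234.182.17.112/28 (H2) depth=28
  + 234.182.0.0/16 (H3) depth=16
  - 234.182.0.0/16 clear@16
  + 229.0.0.0/8 (H2) depth=8
  Q 229.140.182.1: descend 111001011000110010110110 ; hops seen [H2,H2] ; pick H2
  Q 229.140.182.98: descend 111001011000110010110110 ; hops seen [H2,H2] ; pick H2
  Q 229.4.37.43: descend 11100101 ; hops seen [H2] ; pick H2
  + 229.140.0.0/16 (H3) depth=16
  Q 234.182.17.113: descend 1110101010110110000100010111000 ; hops seen [H2] ; pick H2
  Q 198.199.251.183: descend 11 ; hops seen [∅] ; pick no-route
  - 234.182.17.112/28 clear@28
  Q 229.140.182.17: descend 111001011000110010110110 ; hops seen [H2,H3,H2] ; pick H2
  + 234.0.0.0/8 (H6) depth=8
  - 229.140.182.0/24 clear@24
  + 0.0.0.0/0 (H5) depth=0
  Q 234.0.97.127: descend 11101010 ; hops seen [H5,H6] ; pick H6
  + 229.140.182.152/32 (H4) depth=32
  + 228.0.0.0/6 (H4) depth=6
  - 0.0.0.0/0 clear@0
  - 229.0.0.0/8 clear@8
  + 229.128.0.0/12 (H6) depth=12
  - 229.140.0.0/16 clear@16
  + 0.0.0.0/0 (H5) depth=0
  Q 229.140.182.152: descend 11100101100011001011011010011000 ; hops seen [H5,H4,H6,H4] ; pick H4
  Q 228.0.0.1: descend 1110010 ; hops seen [H5,H4] ; pick H4
  + 0.0.0.0/0 (H4) depth=0

== LOOKUPS ==
["H6","H0","H2","H2","H2","H2","no-route","H2","H6","H4","H4"]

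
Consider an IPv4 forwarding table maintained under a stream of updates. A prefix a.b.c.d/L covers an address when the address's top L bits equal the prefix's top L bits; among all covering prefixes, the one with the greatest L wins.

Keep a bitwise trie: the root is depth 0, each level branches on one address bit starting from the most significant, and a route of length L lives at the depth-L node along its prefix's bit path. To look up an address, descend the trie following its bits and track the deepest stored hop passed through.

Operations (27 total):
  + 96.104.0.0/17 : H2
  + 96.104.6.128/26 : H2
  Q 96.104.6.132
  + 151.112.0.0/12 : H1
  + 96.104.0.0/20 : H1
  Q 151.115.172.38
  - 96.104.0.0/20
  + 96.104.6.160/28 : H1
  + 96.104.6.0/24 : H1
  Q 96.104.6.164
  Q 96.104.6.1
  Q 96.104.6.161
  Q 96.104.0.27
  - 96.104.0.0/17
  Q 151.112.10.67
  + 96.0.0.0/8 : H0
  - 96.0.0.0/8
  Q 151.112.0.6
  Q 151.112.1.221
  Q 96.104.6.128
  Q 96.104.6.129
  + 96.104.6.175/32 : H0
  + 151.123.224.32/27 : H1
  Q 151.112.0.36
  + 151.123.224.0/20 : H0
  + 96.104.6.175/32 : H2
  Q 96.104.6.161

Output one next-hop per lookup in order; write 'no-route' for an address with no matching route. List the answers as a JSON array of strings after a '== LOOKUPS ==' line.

Process each operation:
  add 96.104.0.0/17 -> H2 at depth 17
  add 96.104.6.128/26 -> H2 at depth 26
  Q 96.104.6.132: descend 01100000011010000000011010 ; hops seen [H2,H2] ; pick H2
  add 151.112.0.0/12 -> H1 at depth 12
  add 96.104.0.0/20 -> H1 at depth 20
  Q 151.115.172.38: descend 100101110111 ; hops seen [H1] ; pick H1
  - 96.104.0.0/20 clear@20
  add 96.104.6.160/28 -> H1 at depth 28
  add 96.104.6.0/24 -> H1 at depth 24
  Q 96.104.6.164: descend 0110000001101000000001101010 ; hops seen [H2,H1,H2,H1] ; pick H1
  Q 96.104.6.1: descend 011000000110100000000110 ; hops seen [H2,H1] ; pick H1
  Q 96.104.6.161: descend 0110000001101000000001101010 ; hops seen [H2,H1,H2,H1] ; pick H1
  Q 96.104.0.27: descend 011000000110100000000 ; hops seen [H2] ; pick H2
  - 96.104.0.0/17 clear@17
  Q 151.112.10.67: descend 100101110111 ; hops seen [H1] ; pick H1
  add 96.0.0.0/8 -> H0 at depth 8
  - 96.0.0.0/8 clear@8
  Q 151.112.0.6: descend 100101110111 ; hops seen [H1] ; pick H1
  Q 151.112.1.221: descend 100101110111 ; hops seen [H1] ; pick H1
  Q 96.104.6.128: descend 01100000011010000000011010 ; hops seen [H1,H2] ; pick H2
  Q 96.104.6.129: descend 01100000011010000000011010 ; hops seen [H1,H2] ; pick H2
  add 96.104.6.175/32 -> H0 at depth 32
  add 151.123.224.32/27 -> H1 at depth 27
  Q 151.112.0.36: descend 100101110111 ; hops seen [H1] ; pick H1
  add 151.123.224.0/20 -> H0 at depth 20
  add 96.104.6.175/32 -> H2 at depth 32
  Q 96.104.6.161: descend 0110000001101000000001101010 ; hops seen [H1,H2,H1] ; pick H1

== LOOKUPS ==
["H2","H1","H1","H1","H1","H2","H1","H1","H1","H2","H2","H1","H1"]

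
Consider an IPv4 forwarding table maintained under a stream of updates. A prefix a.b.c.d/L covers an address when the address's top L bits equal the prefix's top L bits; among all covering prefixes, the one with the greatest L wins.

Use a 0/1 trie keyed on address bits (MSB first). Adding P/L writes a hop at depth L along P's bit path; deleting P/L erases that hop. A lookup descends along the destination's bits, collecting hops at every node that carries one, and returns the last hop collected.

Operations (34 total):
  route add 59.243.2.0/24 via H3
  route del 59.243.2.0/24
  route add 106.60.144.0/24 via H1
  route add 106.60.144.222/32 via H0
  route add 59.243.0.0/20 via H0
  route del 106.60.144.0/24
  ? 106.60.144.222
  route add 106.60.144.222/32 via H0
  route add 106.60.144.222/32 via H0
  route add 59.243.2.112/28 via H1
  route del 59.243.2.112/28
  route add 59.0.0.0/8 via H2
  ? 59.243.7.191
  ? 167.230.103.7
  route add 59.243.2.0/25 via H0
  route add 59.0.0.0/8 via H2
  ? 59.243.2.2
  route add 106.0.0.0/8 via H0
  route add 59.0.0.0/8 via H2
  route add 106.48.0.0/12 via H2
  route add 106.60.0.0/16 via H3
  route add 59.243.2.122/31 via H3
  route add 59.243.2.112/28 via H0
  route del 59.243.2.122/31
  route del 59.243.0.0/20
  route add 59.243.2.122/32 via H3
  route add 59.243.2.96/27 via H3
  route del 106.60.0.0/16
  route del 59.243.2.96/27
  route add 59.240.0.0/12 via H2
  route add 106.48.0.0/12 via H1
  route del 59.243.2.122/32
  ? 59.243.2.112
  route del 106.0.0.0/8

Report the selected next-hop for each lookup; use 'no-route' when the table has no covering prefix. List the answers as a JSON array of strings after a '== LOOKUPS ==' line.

Apply in order:
  add 59.243.2.0/24 -> H3 at depth 24
  del 59.243.2.0/24 (clear depth 24)
  add 106.60.144.0/24 -> H1 at depth 24
  add 106.60.144.222/32 -> H0 at depth 32
  add 59.243.0.0/20 -> H0 at depth 20
  del 106.60.144.0/24 (clear depth 24)
  Q 106.60.144.222: descend 01101010001111001001000011011110 ; hops seen [H0] ; pick H0
  add 106.60.144.222/32 -> H0 at depth 32
  add 106.60.144.222/32 -> H0 at depth 32
  add 59.243.2.112/28 -> H1 at depth 28
  del 59.243.2.112/28 (clear depth 28)
  add 59.0.0.0/8 -> H2 at depth 8
  Q 59.243.7.191: descend 001110111111001100000 ; hops seen [H2,H0] ; pick H0
  Q 167.230.103.7: descend ε ; hops seen [∅] ; pick no-route
  add 59.243.2.0/25 -> H0 at depth 25
  add 59.0.0.0/8 -> H2 at depth 8
  Q 59.243.2.2: descend 0011101111110011000000100 ; hops seen [H2,H0,H0] ; pick H0
  add 106.0.0.0/8 -> H0 at depth 8
  add 59.0.0.0/8 -> H2 at depth 8
  add 106.48.0.0/12 -> H2 at depth 12
  add 106.60.0.0/16 -> H3 at depth 16
  add 59.243.2.122/31 -> H3 at depth 31
  add 59.243.2.112/28 -> H0 at depth 28
  del 59.243.2.122/31 (clear depth 31)
  del 59.243.0.0/20 (clear depth 20)
  add 59.243.2.122/32 -> H3 at depth 32
  add 59.243.2.96/27 -> H3 at depth 27
  del 106.60.0.0/16 (clear depth 16)
  del 59.243.2.96/27 (clear depth 27)
  add 59.240.0.0/12 -> H2 at depth 12
  add 106.48.0.0/12 -> H1 at depth 12
  del 59.243.2.122/32 (clear depth 32)
  Q 59.243.2.112: descend 0011101111110011000000100111 ; hops seen [H2,H2,H0,H0] ; pick H0
  del 106.0.0.0/8 (clear depth 8)

== LOOKUPS ==
["H0","H0","no-route","H0","H0"]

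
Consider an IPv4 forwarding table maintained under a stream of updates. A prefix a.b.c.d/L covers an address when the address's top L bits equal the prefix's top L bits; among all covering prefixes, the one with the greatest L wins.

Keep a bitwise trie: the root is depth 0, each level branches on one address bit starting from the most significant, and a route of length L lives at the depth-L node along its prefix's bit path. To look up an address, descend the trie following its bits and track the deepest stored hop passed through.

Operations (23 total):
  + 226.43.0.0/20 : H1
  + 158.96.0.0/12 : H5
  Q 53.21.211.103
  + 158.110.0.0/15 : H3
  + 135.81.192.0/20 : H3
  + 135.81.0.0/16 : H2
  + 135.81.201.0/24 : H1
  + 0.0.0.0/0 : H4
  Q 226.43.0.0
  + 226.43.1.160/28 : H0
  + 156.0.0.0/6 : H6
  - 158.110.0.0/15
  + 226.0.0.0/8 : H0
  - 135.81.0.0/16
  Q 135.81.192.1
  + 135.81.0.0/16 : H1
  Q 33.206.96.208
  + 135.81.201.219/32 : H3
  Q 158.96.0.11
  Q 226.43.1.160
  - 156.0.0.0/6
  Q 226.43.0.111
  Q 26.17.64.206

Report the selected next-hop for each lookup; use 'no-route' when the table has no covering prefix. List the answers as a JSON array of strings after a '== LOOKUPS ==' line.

Trace:
  + 226.43.0.0/20 (H1) depth=20
  + 158.96.0.0/12 (H5) depth=12
  Q 53.21.211.103: descend ε ; hops seen [∅] ; pick no-route
  + 158.110.0.0/15 (H3) depth=15
  + 135.81.192.0/20 (H3) depth=20
  + 135.81.0.0/16 (H2) depth=16
  + 135.81.201.0/24 (H1) depth=24
  + 0.0.0.0/0 (H4) depth=0
  Q 226.43.0.0: descend 11100010001010110000 ; hops seen [H4,H1] ; pick H1
  + 226.43.1.160/28 (H0) depth=28
  + 156.0.0.0/6 (H6) depth=6
  del 158.110.0.0/15 (clear depth 15)
  + 226.0.0.0/8 (H0) depth=8
  del 135.81.0.0/16 (clear depth 16)
  Q 135.81.192.1: descend 10000111010100011100 ; hops seen [H4,H3] ; pick H3
  + 135.81.0.0/16 (H1) depth=16
  Q 33.206.96.208: descend ε ; hops seen [H4] ; pick H4
  + 135.81.201.219/32 (H3) depth=32
  Q 158.96.0.11: descend 100111100110 ; hops seen [H4,H6,H5] ; pick H5
  Q 226.43.1.160: descend 1110001000101011000000011010 ; hops seen [H4,H0,H1,H0] ; pick H0
  del 156.0.0.0/6 (clear depth 6)
  Q 226.43.0.111: descend 11100010001010110000000 ; hops seen [H4,H0,H1] ; pick H1
  Q 26.17.64.206: descend ε ; hops seen [H4] ; pick H4

== LOOKUPS ==
["no-route","H1","H3","H4","H5","H0","H1","H4"]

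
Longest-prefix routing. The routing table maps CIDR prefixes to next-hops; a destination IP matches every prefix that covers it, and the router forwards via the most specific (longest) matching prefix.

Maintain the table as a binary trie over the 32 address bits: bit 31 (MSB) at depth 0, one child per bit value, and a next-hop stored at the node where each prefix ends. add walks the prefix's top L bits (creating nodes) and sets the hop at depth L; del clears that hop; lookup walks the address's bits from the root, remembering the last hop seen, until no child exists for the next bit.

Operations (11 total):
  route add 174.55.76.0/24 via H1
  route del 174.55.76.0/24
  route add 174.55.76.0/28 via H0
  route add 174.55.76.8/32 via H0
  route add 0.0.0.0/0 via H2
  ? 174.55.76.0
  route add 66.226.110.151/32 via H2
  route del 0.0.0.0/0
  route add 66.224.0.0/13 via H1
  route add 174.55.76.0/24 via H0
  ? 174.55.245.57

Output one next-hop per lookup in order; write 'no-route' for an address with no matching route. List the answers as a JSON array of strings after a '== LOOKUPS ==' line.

Apply in order:
  + 174.55.76.0/24 (H1) depth=24
  - 174.55.76.0/24 clear@24
  + 174.55.76.0/28 (H0) depth=28
  + 174.55.76.8/32 (H0) depth=32
  + 0.0.0.0/0 (H2) depth=0
  Q 174.55.76.0: descend 1010111000110111010011000000 ; hops seen [H2,H0] ; pick H0
  + 66.226.110.151/32 (H2) depth=32
  - 0.0.0.0/0 clear@0
  + 66.224.0.0/13 (H1) depth=13
  + 174.55.76.0/24 (H0) depth=24
  Q 174.55.245.57: descend 1010111000110111 ; hops seen [∅] ; pick no-route

== LOOKUPS ==
["H0","no-route"]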